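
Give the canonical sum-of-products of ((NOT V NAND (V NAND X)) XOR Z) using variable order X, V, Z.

Σm(1, 2, 5, 6) = (NOT X AND NOT V AND Z) OR (NOT X AND V AND NOT Z) OR (X AND NOT V AND Z) OR (X AND V AND NOT Z)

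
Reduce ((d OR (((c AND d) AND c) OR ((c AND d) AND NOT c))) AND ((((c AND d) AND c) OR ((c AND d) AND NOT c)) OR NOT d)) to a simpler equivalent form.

By distribution ((E OR v) AND (E OR NOT v) = E) then distribution ((E AND v) OR (E AND NOT v) = E):
= (c AND d)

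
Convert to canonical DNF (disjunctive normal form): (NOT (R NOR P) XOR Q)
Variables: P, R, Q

(NOT P AND NOT R AND Q) OR (NOT P AND R AND NOT Q) OR (P AND NOT R AND NOT Q) OR (P AND R AND NOT Q)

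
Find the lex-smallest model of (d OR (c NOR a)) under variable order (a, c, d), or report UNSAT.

a=0, c=0, d=0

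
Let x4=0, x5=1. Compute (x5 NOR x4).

Substituting: (1 NOR 0)
= 0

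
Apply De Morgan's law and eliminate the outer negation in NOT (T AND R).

NOT T OR NOT R
De Morgan's: NOT(AND of terms) = OR of negations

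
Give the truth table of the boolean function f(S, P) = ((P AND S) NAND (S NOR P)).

S | P | Output
--------------
0 | 0 | 1
0 | 1 | 1
1 | 0 | 1
1 | 1 | 1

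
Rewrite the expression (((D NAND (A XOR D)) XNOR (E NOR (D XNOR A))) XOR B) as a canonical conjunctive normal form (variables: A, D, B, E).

(A OR D OR B OR E) AND (A OR D OR B OR NOT E) AND (A OR NOT D OR B OR E) AND (A OR NOT D OR NOT B OR NOT E) AND (NOT A OR D OR B OR NOT E) AND (NOT A OR D OR NOT B OR E) AND (NOT A OR NOT D OR B OR E) AND (NOT A OR NOT D OR B OR NOT E)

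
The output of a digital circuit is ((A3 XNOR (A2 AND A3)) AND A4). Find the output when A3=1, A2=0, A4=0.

Substituting: ((1 XNOR (0 AND 1)) AND 0)
= 0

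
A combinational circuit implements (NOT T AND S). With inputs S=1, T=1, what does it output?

Substituting: (NOT 1 AND 1)
= 0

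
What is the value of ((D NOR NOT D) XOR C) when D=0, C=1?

Substituting: ((0 NOR NOT 0) XOR 1)
= 1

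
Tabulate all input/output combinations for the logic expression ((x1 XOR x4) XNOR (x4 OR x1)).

x1 | x4 | Output
----------------
0 | 0 | 1
0 | 1 | 1
1 | 0 | 1
1 | 1 | 0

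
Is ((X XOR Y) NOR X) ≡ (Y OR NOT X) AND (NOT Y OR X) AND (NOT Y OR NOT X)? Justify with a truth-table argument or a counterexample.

Yes, they are equivalent — the two output columns agree on all 4 assignments:
Y | X | Expression 1 | Expression 2
-----------------------------------
0 | 0 | 1 | 1
0 | 1 | 0 | 0
1 | 0 | 0 | 0
1 | 1 | 0 | 0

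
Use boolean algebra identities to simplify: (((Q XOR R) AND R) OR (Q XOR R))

By absorption (E OR (E AND v) = E):
= (Q XOR R)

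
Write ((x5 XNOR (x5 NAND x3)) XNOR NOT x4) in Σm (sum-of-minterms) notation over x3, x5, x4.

Σm(1, 2, 5, 7) = (NOT x3 AND NOT x5 AND x4) OR (NOT x3 AND x5 AND NOT x4) OR (x3 AND NOT x5 AND x4) OR (x3 AND x5 AND x4)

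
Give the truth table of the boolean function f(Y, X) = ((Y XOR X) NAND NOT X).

Y | X | Output
--------------
0 | 0 | 1
0 | 1 | 1
1 | 0 | 0
1 | 1 | 1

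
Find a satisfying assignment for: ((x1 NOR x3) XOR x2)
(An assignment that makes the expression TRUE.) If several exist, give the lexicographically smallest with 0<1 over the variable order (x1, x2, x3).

x1=0, x2=0, x3=0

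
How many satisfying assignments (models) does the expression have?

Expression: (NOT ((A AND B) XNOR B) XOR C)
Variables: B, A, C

Satisfying assignments: (0,0,1), (0,1,1), (1,0,0), (1,1,1)
Count: 4 out of 8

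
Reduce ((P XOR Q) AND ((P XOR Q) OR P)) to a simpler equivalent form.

By absorption (E AND (E OR v) = E):
= (P XOR Q)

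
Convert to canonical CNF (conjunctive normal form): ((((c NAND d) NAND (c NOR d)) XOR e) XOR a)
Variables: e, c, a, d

(e OR c OR a OR d) AND (e OR c OR NOT a OR NOT d) AND (e OR NOT c OR NOT a OR d) AND (e OR NOT c OR NOT a OR NOT d) AND (NOT e OR c OR a OR NOT d) AND (NOT e OR c OR NOT a OR d) AND (NOT e OR NOT c OR a OR d) AND (NOT e OR NOT c OR a OR NOT d)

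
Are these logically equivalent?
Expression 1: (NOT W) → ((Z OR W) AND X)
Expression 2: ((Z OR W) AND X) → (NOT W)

No, Converse is not equivalent to original (counterexample: Z=0, W=0, X=0)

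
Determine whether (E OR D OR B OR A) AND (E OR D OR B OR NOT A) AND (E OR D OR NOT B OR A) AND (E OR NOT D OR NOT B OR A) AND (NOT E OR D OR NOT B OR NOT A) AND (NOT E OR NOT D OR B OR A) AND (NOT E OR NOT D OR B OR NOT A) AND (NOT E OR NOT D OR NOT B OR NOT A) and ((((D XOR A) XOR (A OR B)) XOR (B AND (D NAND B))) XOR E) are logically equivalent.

Yes, they are equivalent — the two output columns agree on all 16 assignments:
E | D | B | A | Expression 1 | Expression 2
-------------------------------------------
0 | 0 | 0 | 0 | 0 | 0
0 | 0 | 0 | 1 | 0 | 0
0 | 0 | 1 | 0 | 0 | 0
0 | 0 | 1 | 1 | 1 | 1
0 | 1 | 0 | 0 | 1 | 1
0 | 1 | 0 | 1 | 1 | 1
0 | 1 | 1 | 0 | 0 | 0
0 | 1 | 1 | 1 | 1 | 1
1 | 0 | 0 | 0 | 1 | 1
1 | 0 | 0 | 1 | 1 | 1
1 | 0 | 1 | 0 | 1 | 1
1 | 0 | 1 | 1 | 0 | 0
1 | 1 | 0 | 0 | 0 | 0
1 | 1 | 0 | 1 | 0 | 0
1 | 1 | 1 | 0 | 1 | 1
1 | 1 | 1 | 1 | 0 | 0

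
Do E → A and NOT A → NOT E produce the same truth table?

Yes, Contrapositive is always equivalent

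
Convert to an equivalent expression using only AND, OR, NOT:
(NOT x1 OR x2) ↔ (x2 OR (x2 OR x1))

((NOT x1 OR x2) AND (x2 OR (x2 OR x1))) OR (NOT (NOT x1 OR x2) AND NOT (x2 OR (x2 OR x1)))
(Biconditional = both true or both false)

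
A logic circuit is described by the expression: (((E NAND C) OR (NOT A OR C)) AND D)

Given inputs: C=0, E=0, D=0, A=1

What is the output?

Substituting: (((0 NAND 0) OR (NOT 1 OR 0)) AND 0)
= 0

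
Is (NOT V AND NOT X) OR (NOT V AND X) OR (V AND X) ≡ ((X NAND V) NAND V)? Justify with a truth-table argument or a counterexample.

Yes, they are equivalent — the two output columns agree on all 4 assignments:
V | X | Expression 1 | Expression 2
-----------------------------------
0 | 0 | 1 | 1
0 | 1 | 1 | 1
1 | 0 | 0 | 0
1 | 1 | 1 | 1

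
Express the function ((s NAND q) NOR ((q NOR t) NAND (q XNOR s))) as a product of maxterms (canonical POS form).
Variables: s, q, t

ΠM(0, 1, 2, 3, 4, 5, 6, 7) = (s OR q OR t) AND (s OR q OR NOT t) AND (s OR NOT q OR t) AND (s OR NOT q OR NOT t) AND (NOT s OR q OR t) AND (NOT s OR q OR NOT t) AND (NOT s OR NOT q OR t) AND (NOT s OR NOT q OR NOT t)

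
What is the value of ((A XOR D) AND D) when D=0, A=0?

Substituting: ((0 XOR 0) AND 0)
= 0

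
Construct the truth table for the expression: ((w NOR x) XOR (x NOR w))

x | w | Output
--------------
0 | 0 | 0
0 | 1 | 0
1 | 0 | 0
1 | 1 | 0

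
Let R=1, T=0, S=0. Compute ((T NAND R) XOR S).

Substituting: ((0 NAND 1) XOR 0)
= 1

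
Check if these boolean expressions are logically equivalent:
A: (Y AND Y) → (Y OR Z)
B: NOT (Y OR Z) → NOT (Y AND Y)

Yes, Contrapositive is always equivalent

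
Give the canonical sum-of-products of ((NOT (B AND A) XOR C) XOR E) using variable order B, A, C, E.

Σm(0, 3, 4, 7, 8, 11, 13, 14) = (NOT B AND NOT A AND NOT C AND NOT E) OR (NOT B AND NOT A AND C AND E) OR (NOT B AND A AND NOT C AND NOT E) OR (NOT B AND A AND C AND E) OR (B AND NOT A AND NOT C AND NOT E) OR (B AND NOT A AND C AND E) OR (B AND A AND NOT C AND E) OR (B AND A AND C AND NOT E)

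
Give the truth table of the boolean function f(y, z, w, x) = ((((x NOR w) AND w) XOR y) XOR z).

y | z | w | x | Output
----------------------
0 | 0 | 0 | 0 | 0
0 | 0 | 0 | 1 | 0
0 | 0 | 1 | 0 | 0
0 | 0 | 1 | 1 | 0
0 | 1 | 0 | 0 | 1
0 | 1 | 0 | 1 | 1
0 | 1 | 1 | 0 | 1
0 | 1 | 1 | 1 | 1
1 | 0 | 0 | 0 | 1
1 | 0 | 0 | 1 | 1
1 | 0 | 1 | 0 | 1
1 | 0 | 1 | 1 | 1
1 | 1 | 0 | 0 | 0
1 | 1 | 0 | 1 | 0
1 | 1 | 1 | 0 | 0
1 | 1 | 1 | 1 | 0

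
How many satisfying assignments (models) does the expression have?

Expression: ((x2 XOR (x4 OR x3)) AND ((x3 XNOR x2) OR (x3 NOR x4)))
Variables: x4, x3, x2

Satisfying assignments: (0,0,1), (1,0,0)
Count: 2 out of 8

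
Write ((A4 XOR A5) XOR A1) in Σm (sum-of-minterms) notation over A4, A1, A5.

Σm(1, 2, 4, 7) = (NOT A4 AND NOT A1 AND A5) OR (NOT A4 AND A1 AND NOT A5) OR (A4 AND NOT A1 AND NOT A5) OR (A4 AND A1 AND A5)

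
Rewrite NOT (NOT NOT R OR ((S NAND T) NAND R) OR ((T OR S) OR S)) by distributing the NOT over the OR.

NOT R AND NOT ((S NAND T) NAND R) AND NOT ((T OR S) OR S)
De Morgan's: NOT(OR of terms) = AND of negations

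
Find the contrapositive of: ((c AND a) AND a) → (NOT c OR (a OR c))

Contrapositive: NOT (NOT c OR (a OR c)) → NOT ((c AND a) AND a)
Note: A statement and its contrapositive are logically equivalent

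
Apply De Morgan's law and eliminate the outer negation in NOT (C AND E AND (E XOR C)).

NOT C OR NOT E OR NOT (E XOR C)
De Morgan's: NOT(AND of terms) = OR of negations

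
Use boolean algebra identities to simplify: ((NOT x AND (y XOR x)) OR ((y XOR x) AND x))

By distribution ((E AND v) OR (E AND NOT v) = E):
= (y XOR x)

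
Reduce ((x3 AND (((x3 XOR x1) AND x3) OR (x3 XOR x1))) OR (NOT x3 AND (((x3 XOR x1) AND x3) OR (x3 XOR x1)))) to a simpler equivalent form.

By distribution ((E AND v) OR (E AND NOT v) = E) then absorption (E OR (E AND v) = E):
= (x3 XOR x1)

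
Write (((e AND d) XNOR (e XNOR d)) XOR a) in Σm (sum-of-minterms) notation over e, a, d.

Σm(1, 2, 4, 5) = (NOT e AND NOT a AND d) OR (NOT e AND a AND NOT d) OR (e AND NOT a AND NOT d) OR (e AND NOT a AND d)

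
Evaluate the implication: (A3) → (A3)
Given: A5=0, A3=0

Antecedent (A3) = 0; consequent (A3) = 0.
0 → 0 = 1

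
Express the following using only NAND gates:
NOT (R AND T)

(((R NAND T) NAND (R NAND T)) NAND ((R NAND T) NAND (R NAND T)))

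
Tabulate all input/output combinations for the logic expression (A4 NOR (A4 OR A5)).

A4 | A5 | Output
----------------
0 | 0 | 1
0 | 1 | 0
1 | 0 | 0
1 | 1 | 0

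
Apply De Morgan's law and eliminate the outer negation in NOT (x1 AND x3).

NOT x1 OR NOT x3
De Morgan's: NOT(AND of terms) = OR of negations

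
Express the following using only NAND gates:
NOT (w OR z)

(((w NAND w) NAND (z NAND z)) NAND ((w NAND w) NAND (z NAND z)))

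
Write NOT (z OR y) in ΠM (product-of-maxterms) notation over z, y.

ΠM(1, 2, 3) = (z OR NOT y) AND (NOT z OR y) AND (NOT z OR NOT y)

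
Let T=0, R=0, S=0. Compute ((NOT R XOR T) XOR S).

Substituting: ((NOT 0 XOR 0) XOR 0)
= 1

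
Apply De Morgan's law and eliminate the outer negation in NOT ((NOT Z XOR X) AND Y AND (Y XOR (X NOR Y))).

NOT (NOT Z XOR X) OR NOT Y OR NOT (Y XOR (X NOR Y))
De Morgan's: NOT(AND of terms) = OR of negations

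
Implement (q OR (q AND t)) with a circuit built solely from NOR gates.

((q NOR ((q NOR q) NOR (t NOR t))) NOR (q NOR ((q NOR q) NOR (t NOR t))))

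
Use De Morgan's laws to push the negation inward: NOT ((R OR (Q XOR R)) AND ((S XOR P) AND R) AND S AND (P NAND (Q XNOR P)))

NOT (R OR (Q XOR R)) OR NOT ((S XOR P) AND R) OR NOT S OR NOT (P NAND (Q XNOR P))
De Morgan's: NOT(AND of terms) = OR of negations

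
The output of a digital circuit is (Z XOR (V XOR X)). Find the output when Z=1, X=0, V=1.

Substituting: (1 XOR (1 XOR 0))
= 0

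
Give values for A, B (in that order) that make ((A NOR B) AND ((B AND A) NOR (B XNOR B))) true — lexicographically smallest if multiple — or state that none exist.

UNSATISFIABLE - no assignment makes this expression true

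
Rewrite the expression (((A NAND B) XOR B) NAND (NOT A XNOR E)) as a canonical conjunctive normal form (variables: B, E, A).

(B OR E OR NOT A) AND (B OR NOT E OR A) AND (NOT B OR E OR NOT A)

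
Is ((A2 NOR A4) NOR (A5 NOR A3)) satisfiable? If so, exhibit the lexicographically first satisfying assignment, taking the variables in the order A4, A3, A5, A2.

A4=0, A3=0, A5=1, A2=1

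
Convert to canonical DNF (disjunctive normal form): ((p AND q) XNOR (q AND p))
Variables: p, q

(NOT p AND NOT q) OR (NOT p AND q) OR (p AND NOT q) OR (p AND q)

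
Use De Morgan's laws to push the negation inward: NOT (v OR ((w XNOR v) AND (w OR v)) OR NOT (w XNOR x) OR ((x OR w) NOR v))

NOT v AND NOT ((w XNOR v) AND (w OR v)) AND (w XNOR x) AND NOT ((x OR w) NOR v)
De Morgan's: NOT(OR of terms) = AND of negations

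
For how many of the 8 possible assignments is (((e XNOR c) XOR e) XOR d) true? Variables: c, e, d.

Satisfying assignments: (0,0,0), (0,1,0), (1,0,1), (1,1,1)
Count: 4 out of 8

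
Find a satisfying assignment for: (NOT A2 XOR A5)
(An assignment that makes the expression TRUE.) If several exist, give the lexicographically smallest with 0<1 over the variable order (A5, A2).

A5=0, A2=0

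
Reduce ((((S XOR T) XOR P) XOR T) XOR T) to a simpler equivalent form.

By XOR self-cancellation ((E XOR v) XOR v = E):
= ((S XOR T) XOR P)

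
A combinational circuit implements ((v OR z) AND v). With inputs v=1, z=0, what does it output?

Substituting: ((1 OR 0) AND 1)
= 1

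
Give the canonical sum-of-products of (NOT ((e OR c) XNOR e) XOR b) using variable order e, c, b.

Σm(1, 2, 5, 7) = (NOT e AND NOT c AND b) OR (NOT e AND c AND NOT b) OR (e AND NOT c AND b) OR (e AND c AND b)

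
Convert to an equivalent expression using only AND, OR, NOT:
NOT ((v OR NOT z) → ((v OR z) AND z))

(v OR NOT z) AND NOT ((v OR z) AND z)
(Negated implication: NOT(A → B) = A AND NOT B)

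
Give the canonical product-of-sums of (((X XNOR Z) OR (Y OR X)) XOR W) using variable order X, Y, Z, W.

ΠM(1, 2, 5, 7, 9, 11, 13, 15) = (X OR Y OR Z OR NOT W) AND (X OR Y OR NOT Z OR W) AND (X OR NOT Y OR Z OR NOT W) AND (X OR NOT Y OR NOT Z OR NOT W) AND (NOT X OR Y OR Z OR NOT W) AND (NOT X OR Y OR NOT Z OR NOT W) AND (NOT X OR NOT Y OR Z OR NOT W) AND (NOT X OR NOT Y OR NOT Z OR NOT W)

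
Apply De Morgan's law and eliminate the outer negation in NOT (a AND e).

NOT a OR NOT e
De Morgan's: NOT(AND of terms) = OR of negations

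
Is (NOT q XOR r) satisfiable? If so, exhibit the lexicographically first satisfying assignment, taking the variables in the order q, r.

q=0, r=0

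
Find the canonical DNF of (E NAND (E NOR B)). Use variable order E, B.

(NOT E AND NOT B) OR (NOT E AND B) OR (E AND NOT B) OR (E AND B)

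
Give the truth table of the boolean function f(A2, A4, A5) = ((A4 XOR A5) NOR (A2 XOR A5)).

A2 | A4 | A5 | Output
---------------------
0 | 0 | 0 | 1
0 | 0 | 1 | 0
0 | 1 | 0 | 0
0 | 1 | 1 | 0
1 | 0 | 0 | 0
1 | 0 | 1 | 0
1 | 1 | 0 | 0
1 | 1 | 1 | 1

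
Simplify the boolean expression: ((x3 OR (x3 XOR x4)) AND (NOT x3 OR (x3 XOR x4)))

By distribution ((E OR v) AND (E OR NOT v) = E):
= (x3 XOR x4)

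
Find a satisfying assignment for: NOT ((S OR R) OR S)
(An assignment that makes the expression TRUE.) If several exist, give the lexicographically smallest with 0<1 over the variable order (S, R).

S=0, R=0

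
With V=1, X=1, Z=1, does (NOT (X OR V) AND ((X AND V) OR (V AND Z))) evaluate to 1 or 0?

Substituting: (NOT (1 OR 1) AND ((1 AND 1) OR (1 AND 1)))
= 0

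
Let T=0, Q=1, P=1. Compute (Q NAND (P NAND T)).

Substituting: (1 NAND (1 NAND 0))
= 0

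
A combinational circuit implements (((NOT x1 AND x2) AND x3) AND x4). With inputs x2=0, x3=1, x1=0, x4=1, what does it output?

Substituting: (((NOT 0 AND 0) AND 1) AND 1)
= 0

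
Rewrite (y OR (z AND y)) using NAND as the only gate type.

((y NAND y) NAND (((z NAND y) NAND (z NAND y)) NAND ((z NAND y) NAND (z NAND y))))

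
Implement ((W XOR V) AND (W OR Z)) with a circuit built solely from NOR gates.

((((((W NOR V) NOR (W NOR V)) NOR ((W NOR V) NOR (W NOR V))) NOR ((((W NOR W) NOR (V NOR V)) NOR ((W NOR W) NOR (V NOR V))) NOR (((W NOR W) NOR (V NOR V)) NOR ((W NOR W) NOR (V NOR V))))) NOR ((((W NOR V) NOR (W NOR V)) NOR ((W NOR V) NOR (W NOR V))) NOR ((((W NOR W) NOR (V NOR V)) NOR ((W NOR W) NOR (V NOR V))) NOR (((W NOR W) NOR (V NOR V)) NOR ((W NOR W) NOR (V NOR V)))))) NOR (((W NOR Z) NOR (W NOR Z)) NOR ((W NOR Z) NOR (W NOR Z))))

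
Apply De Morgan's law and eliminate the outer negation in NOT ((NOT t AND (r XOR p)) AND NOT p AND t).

NOT (NOT t AND (r XOR p)) OR p OR NOT t
De Morgan's: NOT(AND of terms) = OR of negations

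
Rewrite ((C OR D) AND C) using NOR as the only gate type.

((((C NOR D) NOR (C NOR D)) NOR ((C NOR D) NOR (C NOR D))) NOR (C NOR C))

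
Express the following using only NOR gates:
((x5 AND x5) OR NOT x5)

((((x5 NOR x5) NOR (x5 NOR x5)) NOR (x5 NOR x5)) NOR (((x5 NOR x5) NOR (x5 NOR x5)) NOR (x5 NOR x5)))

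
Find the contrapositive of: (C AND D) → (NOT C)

Contrapositive: C → NOT (C AND D)
Note: A statement and its contrapositive are logically equivalent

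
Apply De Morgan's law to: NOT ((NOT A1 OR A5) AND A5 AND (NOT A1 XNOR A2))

NOT (NOT A1 OR A5) OR NOT A5 OR NOT (NOT A1 XNOR A2)
De Morgan's: NOT(AND of terms) = OR of negations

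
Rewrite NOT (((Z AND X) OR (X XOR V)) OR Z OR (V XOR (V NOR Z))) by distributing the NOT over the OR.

NOT ((Z AND X) OR (X XOR V)) AND NOT Z AND NOT (V XOR (V NOR Z))
De Morgan's: NOT(OR of terms) = AND of negations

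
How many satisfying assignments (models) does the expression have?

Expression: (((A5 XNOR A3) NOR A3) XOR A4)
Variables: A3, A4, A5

Satisfying assignments: (0,0,1), (0,1,0), (1,1,0), (1,1,1)
Count: 4 out of 8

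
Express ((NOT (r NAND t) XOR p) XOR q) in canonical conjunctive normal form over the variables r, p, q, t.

(r OR p OR q OR t) AND (r OR p OR q OR NOT t) AND (r OR NOT p OR NOT q OR t) AND (r OR NOT p OR NOT q OR NOT t) AND (NOT r OR p OR q OR t) AND (NOT r OR p OR NOT q OR NOT t) AND (NOT r OR NOT p OR q OR NOT t) AND (NOT r OR NOT p OR NOT q OR t)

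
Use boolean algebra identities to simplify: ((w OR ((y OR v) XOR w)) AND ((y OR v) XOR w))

By absorption (E AND (E OR v) = E):
= ((y OR v) XOR w)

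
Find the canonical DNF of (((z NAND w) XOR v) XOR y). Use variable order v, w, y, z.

(NOT v AND NOT w AND NOT y AND NOT z) OR (NOT v AND NOT w AND NOT y AND z) OR (NOT v AND w AND NOT y AND NOT z) OR (NOT v AND w AND y AND z) OR (v AND NOT w AND y AND NOT z) OR (v AND NOT w AND y AND z) OR (v AND w AND NOT y AND z) OR (v AND w AND y AND NOT z)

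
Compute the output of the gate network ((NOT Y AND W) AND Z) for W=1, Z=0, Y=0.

Substituting: ((NOT 0 AND 1) AND 0)
= 0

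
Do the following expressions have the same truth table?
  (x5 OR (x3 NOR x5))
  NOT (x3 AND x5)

No. Counterexample: with x5=0, x3=1, Expression 1 = 0 but Expression 2 = 1.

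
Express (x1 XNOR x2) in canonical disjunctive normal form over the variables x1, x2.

(NOT x1 AND NOT x2) OR (x1 AND x2)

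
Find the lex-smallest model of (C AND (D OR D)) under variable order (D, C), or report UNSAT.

D=1, C=1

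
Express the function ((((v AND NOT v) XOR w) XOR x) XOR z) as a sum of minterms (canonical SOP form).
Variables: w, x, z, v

Σm(2, 3, 4, 5, 8, 9, 14, 15) = (NOT w AND NOT x AND z AND NOT v) OR (NOT w AND NOT x AND z AND v) OR (NOT w AND x AND NOT z AND NOT v) OR (NOT w AND x AND NOT z AND v) OR (w AND NOT x AND NOT z AND NOT v) OR (w AND NOT x AND NOT z AND v) OR (w AND x AND z AND NOT v) OR (w AND x AND z AND v)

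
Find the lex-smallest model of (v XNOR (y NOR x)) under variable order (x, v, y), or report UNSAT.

x=0, v=0, y=1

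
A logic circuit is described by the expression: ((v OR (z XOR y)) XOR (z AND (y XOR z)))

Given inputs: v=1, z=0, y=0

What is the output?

Substituting: ((1 OR (0 XOR 0)) XOR (0 AND (0 XOR 0)))
= 1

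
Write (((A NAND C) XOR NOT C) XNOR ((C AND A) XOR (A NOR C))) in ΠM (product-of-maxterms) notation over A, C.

ΠM(0, 1, 3) = (A OR C) AND (A OR NOT C) AND (NOT A OR NOT C)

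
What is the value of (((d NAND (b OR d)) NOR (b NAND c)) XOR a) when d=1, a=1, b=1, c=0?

Substituting: (((1 NAND (1 OR 1)) NOR (1 NAND 0)) XOR 1)
= 1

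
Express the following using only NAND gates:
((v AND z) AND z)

((((v NAND z) NAND (v NAND z)) NAND z) NAND (((v NAND z) NAND (v NAND z)) NAND z))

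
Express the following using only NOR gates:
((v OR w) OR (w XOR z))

((((v NOR w) NOR (v NOR w)) NOR ((((w NOR z) NOR (w NOR z)) NOR ((w NOR z) NOR (w NOR z))) NOR ((((w NOR w) NOR (z NOR z)) NOR ((w NOR w) NOR (z NOR z))) NOR (((w NOR w) NOR (z NOR z)) NOR ((w NOR w) NOR (z NOR z)))))) NOR (((v NOR w) NOR (v NOR w)) NOR ((((w NOR z) NOR (w NOR z)) NOR ((w NOR z) NOR (w NOR z))) NOR ((((w NOR w) NOR (z NOR z)) NOR ((w NOR w) NOR (z NOR z))) NOR (((w NOR w) NOR (z NOR z)) NOR ((w NOR w) NOR (z NOR z)))))))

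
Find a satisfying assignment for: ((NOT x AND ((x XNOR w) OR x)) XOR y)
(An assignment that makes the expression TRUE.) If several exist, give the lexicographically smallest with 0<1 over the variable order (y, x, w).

y=0, x=0, w=0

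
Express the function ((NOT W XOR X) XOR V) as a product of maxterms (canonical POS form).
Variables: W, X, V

ΠM(1, 2, 4, 7) = (W OR X OR NOT V) AND (W OR NOT X OR V) AND (NOT W OR X OR V) AND (NOT W OR NOT X OR NOT V)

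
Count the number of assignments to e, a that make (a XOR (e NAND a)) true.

Satisfying assignments: (0,0), (1,0), (1,1)
Count: 3 out of 4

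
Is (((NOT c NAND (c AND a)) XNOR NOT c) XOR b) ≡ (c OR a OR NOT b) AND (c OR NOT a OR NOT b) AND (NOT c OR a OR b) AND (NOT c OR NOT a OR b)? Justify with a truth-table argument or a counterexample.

Yes, they are equivalent — the two output columns agree on all 8 assignments:
c | a | b | Expression 1 | Expression 2
---------------------------------------
0 | 0 | 0 | 1 | 1
0 | 0 | 1 | 0 | 0
0 | 1 | 0 | 1 | 1
0 | 1 | 1 | 0 | 0
1 | 0 | 0 | 0 | 0
1 | 0 | 1 | 1 | 1
1 | 1 | 0 | 0 | 0
1 | 1 | 1 | 1 | 1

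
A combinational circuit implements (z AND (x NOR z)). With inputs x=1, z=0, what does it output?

Substituting: (0 AND (1 NOR 0))
= 0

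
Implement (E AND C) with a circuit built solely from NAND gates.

((E NAND C) NAND (E NAND C))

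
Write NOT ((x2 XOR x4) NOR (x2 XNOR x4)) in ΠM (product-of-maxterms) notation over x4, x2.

ΠM() = TRUE (no maxterms)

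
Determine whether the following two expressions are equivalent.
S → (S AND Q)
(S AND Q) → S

No, Converse is not equivalent to original (counterexample: Q=0, S=1)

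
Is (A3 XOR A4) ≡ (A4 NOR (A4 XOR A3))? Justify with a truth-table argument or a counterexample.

No. Counterexample: with A4=0, A3=0, Expression 1 = 0 but Expression 2 = 1.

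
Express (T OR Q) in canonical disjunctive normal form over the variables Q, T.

(NOT Q AND T) OR (Q AND NOT T) OR (Q AND T)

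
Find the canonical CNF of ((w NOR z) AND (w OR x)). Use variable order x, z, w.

(x OR z OR w) AND (x OR z OR NOT w) AND (x OR NOT z OR w) AND (x OR NOT z OR NOT w) AND (NOT x OR z OR NOT w) AND (NOT x OR NOT z OR w) AND (NOT x OR NOT z OR NOT w)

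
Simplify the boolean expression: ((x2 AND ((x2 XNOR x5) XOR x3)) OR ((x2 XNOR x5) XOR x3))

By absorption (E OR (E AND v) = E):
= ((x2 XNOR x5) XOR x3)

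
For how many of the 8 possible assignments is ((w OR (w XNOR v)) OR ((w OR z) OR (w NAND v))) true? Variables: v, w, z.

Satisfying assignments: (0,0,0), (0,0,1), (0,1,0), (0,1,1), (1,0,0), (1,0,1), (1,1,0), (1,1,1)
Count: 8 out of 8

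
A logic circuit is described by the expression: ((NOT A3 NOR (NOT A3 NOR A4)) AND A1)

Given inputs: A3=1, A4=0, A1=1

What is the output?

Substituting: ((NOT 1 NOR (NOT 1 NOR 0)) AND 1)
= 0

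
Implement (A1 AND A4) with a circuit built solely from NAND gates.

((A1 NAND A4) NAND (A1 NAND A4))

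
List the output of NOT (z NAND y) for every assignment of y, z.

y | z | Output
--------------
0 | 0 | 0
0 | 1 | 0
1 | 0 | 0
1 | 1 | 1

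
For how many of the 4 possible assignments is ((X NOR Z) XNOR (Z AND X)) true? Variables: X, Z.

Satisfying assignments: (0,1), (1,0)
Count: 2 out of 4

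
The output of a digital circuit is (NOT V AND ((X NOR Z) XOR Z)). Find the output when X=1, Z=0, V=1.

Substituting: (NOT 1 AND ((1 NOR 0) XOR 0))
= 0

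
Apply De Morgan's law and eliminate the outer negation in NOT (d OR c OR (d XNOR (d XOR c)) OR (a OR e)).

NOT d AND NOT c AND NOT (d XNOR (d XOR c)) AND NOT (a OR e)
De Morgan's: NOT(OR of terms) = AND of negations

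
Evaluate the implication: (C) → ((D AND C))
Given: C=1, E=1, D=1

Antecedent (C) = 1; consequent ((D AND C)) = 1.
1 → 1 = 1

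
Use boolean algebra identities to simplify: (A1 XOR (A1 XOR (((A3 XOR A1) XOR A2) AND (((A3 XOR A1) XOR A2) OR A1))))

By XOR self-cancellation ((E XOR v) XOR v = E) then absorption (E AND (E OR v) = E):
= ((A3 XOR A1) XOR A2)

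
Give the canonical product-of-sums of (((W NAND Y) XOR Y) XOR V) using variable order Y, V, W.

ΠM(2, 3, 4, 7) = (Y OR NOT V OR W) AND (Y OR NOT V OR NOT W) AND (NOT Y OR V OR W) AND (NOT Y OR NOT V OR NOT W)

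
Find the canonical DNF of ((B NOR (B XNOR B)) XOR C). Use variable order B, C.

(NOT B AND C) OR (B AND C)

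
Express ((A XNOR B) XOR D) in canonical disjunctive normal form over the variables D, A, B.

(NOT D AND NOT A AND NOT B) OR (NOT D AND A AND B) OR (D AND NOT A AND B) OR (D AND A AND NOT B)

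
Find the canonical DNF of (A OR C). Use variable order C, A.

(NOT C AND A) OR (C AND NOT A) OR (C AND A)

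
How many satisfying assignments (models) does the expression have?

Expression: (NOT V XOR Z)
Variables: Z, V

Satisfying assignments: (0,0), (1,1)
Count: 2 out of 4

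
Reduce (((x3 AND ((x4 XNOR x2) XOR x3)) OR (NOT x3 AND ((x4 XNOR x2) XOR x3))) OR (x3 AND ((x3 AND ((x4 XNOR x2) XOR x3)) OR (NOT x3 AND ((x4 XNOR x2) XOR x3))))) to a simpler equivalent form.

By absorption (E OR (E AND v) = E) then distribution ((E AND v) OR (E AND NOT v) = E):
= ((x4 XNOR x2) XOR x3)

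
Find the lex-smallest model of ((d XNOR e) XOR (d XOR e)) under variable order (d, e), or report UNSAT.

d=0, e=0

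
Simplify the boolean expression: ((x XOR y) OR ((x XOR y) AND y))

By absorption (E OR (E AND v) = E):
= (x XOR y)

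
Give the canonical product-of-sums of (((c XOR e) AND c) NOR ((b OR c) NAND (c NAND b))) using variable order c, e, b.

ΠM(0, 2, 4, 5, 7) = (c OR e OR b) AND (c OR NOT e OR b) AND (NOT c OR e OR b) AND (NOT c OR e OR NOT b) AND (NOT c OR NOT e OR NOT b)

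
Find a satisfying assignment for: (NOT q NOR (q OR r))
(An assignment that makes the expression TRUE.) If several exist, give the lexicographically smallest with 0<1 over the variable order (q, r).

UNSATISFIABLE - no assignment makes this expression true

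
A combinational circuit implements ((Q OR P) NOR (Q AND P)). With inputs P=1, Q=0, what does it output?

Substituting: ((0 OR 1) NOR (0 AND 1))
= 0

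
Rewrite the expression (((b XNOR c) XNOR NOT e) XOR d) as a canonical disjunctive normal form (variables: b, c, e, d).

(NOT b AND NOT c AND NOT e AND NOT d) OR (NOT b AND NOT c AND e AND d) OR (NOT b AND c AND NOT e AND d) OR (NOT b AND c AND e AND NOT d) OR (b AND NOT c AND NOT e AND d) OR (b AND NOT c AND e AND NOT d) OR (b AND c AND NOT e AND NOT d) OR (b AND c AND e AND d)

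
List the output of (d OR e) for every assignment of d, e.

d | e | Output
--------------
0 | 0 | 0
0 | 1 | 1
1 | 0 | 1
1 | 1 | 1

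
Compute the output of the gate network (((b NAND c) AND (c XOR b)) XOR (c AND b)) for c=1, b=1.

Substituting: (((1 NAND 1) AND (1 XOR 1)) XOR (1 AND 1))
= 1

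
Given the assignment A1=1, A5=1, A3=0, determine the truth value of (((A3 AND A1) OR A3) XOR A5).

Substituting: (((0 AND 1) OR 0) XOR 1)
= 1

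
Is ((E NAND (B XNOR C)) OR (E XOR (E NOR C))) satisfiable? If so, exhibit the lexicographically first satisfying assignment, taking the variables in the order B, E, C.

B=0, E=0, C=0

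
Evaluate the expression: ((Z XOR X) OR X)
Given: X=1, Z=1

Substituting: ((1 XOR 1) OR 1)
= 1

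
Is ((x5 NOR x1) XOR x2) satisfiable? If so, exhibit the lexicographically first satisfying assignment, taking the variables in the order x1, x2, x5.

x1=0, x2=0, x5=0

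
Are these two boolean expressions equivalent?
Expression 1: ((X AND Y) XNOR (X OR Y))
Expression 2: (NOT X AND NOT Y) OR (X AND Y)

Yes, they are equivalent — the two output columns agree on all 4 assignments:
X | Y | Expression 1 | Expression 2
-----------------------------------
0 | 0 | 1 | 1
0 | 1 | 0 | 0
1 | 0 | 0 | 0
1 | 1 | 1 | 1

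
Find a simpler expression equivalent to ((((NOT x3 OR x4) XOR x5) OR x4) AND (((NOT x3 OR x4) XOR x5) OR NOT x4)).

By distribution ((E OR v) AND (E OR NOT v) = E):
= ((NOT x3 OR x4) XOR x5)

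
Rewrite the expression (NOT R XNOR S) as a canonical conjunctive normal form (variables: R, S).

(R OR S) AND (NOT R OR NOT S)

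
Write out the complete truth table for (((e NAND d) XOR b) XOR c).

e | b | d | c | Output
----------------------
0 | 0 | 0 | 0 | 1
0 | 0 | 0 | 1 | 0
0 | 0 | 1 | 0 | 1
0 | 0 | 1 | 1 | 0
0 | 1 | 0 | 0 | 0
0 | 1 | 0 | 1 | 1
0 | 1 | 1 | 0 | 0
0 | 1 | 1 | 1 | 1
1 | 0 | 0 | 0 | 1
1 | 0 | 0 | 1 | 0
1 | 0 | 1 | 0 | 0
1 | 0 | 1 | 1 | 1
1 | 1 | 0 | 0 | 0
1 | 1 | 0 | 1 | 1
1 | 1 | 1 | 0 | 1
1 | 1 | 1 | 1 | 0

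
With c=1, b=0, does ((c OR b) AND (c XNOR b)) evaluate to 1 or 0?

Substituting: ((1 OR 0) AND (1 XNOR 0))
= 0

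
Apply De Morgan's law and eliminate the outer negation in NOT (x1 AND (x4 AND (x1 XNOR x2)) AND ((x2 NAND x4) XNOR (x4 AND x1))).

NOT x1 OR NOT (x4 AND (x1 XNOR x2)) OR NOT ((x2 NAND x4) XNOR (x4 AND x1))
De Morgan's: NOT(AND of terms) = OR of negations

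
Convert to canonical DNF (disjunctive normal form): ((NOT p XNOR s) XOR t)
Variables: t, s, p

(NOT t AND NOT s AND p) OR (NOT t AND s AND NOT p) OR (t AND NOT s AND NOT p) OR (t AND s AND p)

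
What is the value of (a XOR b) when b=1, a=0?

Substituting: (0 XOR 1)
= 1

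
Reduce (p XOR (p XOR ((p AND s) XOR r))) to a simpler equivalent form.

By XOR self-cancellation ((E XOR v) XOR v = E):
= ((p AND s) XOR r)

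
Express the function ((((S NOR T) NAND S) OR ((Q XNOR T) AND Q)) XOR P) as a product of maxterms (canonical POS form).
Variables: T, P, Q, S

ΠM(4, 5, 6, 7, 12, 13, 14, 15) = (T OR NOT P OR Q OR S) AND (T OR NOT P OR Q OR NOT S) AND (T OR NOT P OR NOT Q OR S) AND (T OR NOT P OR NOT Q OR NOT S) AND (NOT T OR NOT P OR Q OR S) AND (NOT T OR NOT P OR Q OR NOT S) AND (NOT T OR NOT P OR NOT Q OR S) AND (NOT T OR NOT P OR NOT Q OR NOT S)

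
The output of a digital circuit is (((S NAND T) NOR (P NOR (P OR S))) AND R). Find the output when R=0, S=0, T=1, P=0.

Substituting: (((0 NAND 1) NOR (0 NOR (0 OR 0))) AND 0)
= 0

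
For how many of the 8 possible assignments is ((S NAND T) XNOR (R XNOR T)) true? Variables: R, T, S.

Satisfying assignments: (0,0,0), (0,0,1), (0,1,1), (1,1,0)
Count: 4 out of 8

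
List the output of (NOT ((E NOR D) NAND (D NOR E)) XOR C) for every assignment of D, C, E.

D | C | E | Output
------------------
0 | 0 | 0 | 1
0 | 0 | 1 | 0
0 | 1 | 0 | 0
0 | 1 | 1 | 1
1 | 0 | 0 | 0
1 | 0 | 1 | 0
1 | 1 | 0 | 1
1 | 1 | 1 | 1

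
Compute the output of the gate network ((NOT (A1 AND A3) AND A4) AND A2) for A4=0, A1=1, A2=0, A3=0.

Substituting: ((NOT (1 AND 0) AND 0) AND 0)
= 0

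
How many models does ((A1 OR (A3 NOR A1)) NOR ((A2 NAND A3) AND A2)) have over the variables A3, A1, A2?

Satisfying assignments: (1,0,0), (1,0,1)
Count: 2 out of 8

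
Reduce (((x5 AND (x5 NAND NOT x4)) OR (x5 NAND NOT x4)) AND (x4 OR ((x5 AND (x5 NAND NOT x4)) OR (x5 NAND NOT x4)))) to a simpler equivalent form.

By absorption (E AND (E OR v) = E) then absorption (E OR (E AND v) = E):
= (x5 NAND NOT x4)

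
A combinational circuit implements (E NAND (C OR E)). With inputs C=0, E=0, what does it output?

Substituting: (0 NAND (0 OR 0))
= 1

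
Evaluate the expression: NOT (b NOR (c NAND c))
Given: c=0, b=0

Substituting: NOT (0 NOR (0 NAND 0))
= 1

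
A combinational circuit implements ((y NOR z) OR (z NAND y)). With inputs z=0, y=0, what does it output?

Substituting: ((0 NOR 0) OR (0 NAND 0))
= 1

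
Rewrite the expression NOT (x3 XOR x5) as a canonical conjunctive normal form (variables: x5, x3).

(x5 OR NOT x3) AND (NOT x5 OR x3)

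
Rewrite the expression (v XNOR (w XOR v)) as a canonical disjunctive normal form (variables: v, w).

(NOT v AND NOT w) OR (v AND NOT w)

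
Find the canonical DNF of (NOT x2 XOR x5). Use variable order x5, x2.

(NOT x5 AND NOT x2) OR (x5 AND x2)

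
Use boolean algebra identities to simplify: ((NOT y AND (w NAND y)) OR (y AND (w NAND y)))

By distribution ((E AND v) OR (E AND NOT v) = E):
= (w NAND y)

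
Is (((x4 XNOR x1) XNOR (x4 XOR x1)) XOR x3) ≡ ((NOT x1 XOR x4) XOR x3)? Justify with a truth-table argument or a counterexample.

No. Counterexample: with x4=0, x1=0, x3=0, Expression 1 = 0 but Expression 2 = 1.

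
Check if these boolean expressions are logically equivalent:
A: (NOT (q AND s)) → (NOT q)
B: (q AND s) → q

No, Inverse is not equivalent to original (counterexample: q=1, t=0, s=0)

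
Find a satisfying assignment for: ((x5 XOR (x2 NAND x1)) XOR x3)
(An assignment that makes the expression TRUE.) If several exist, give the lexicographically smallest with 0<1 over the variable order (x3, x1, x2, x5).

x3=0, x1=0, x2=0, x5=0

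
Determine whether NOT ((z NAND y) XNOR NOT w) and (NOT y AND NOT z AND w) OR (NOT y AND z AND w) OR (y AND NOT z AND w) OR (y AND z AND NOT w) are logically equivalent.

Yes, they are equivalent — the two output columns agree on all 8 assignments:
y | z | w | Expression 1 | Expression 2
---------------------------------------
0 | 0 | 0 | 0 | 0
0 | 0 | 1 | 1 | 1
0 | 1 | 0 | 0 | 0
0 | 1 | 1 | 1 | 1
1 | 0 | 0 | 0 | 0
1 | 0 | 1 | 1 | 1
1 | 1 | 0 | 1 | 1
1 | 1 | 1 | 0 | 0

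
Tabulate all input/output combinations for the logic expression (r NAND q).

r | q | Output
--------------
0 | 0 | 1
0 | 1 | 1
1 | 0 | 1
1 | 1 | 0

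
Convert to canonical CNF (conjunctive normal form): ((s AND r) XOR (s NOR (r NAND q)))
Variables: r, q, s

(r OR q OR s) AND (r OR q OR NOT s) AND (r OR NOT q OR s) AND (r OR NOT q OR NOT s) AND (NOT r OR q OR s)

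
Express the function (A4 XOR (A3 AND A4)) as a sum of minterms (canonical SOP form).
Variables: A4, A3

Σm(2) = (A4 AND NOT A3)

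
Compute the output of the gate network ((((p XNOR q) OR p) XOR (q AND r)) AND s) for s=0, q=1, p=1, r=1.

Substituting: ((((1 XNOR 1) OR 1) XOR (1 AND 1)) AND 0)
= 0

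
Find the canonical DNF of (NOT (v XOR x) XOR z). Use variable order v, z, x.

(NOT v AND NOT z AND NOT x) OR (NOT v AND z AND x) OR (v AND NOT z AND x) OR (v AND z AND NOT x)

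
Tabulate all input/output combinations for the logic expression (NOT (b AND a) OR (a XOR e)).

a | e | b | Output
------------------
0 | 0 | 0 | 1
0 | 0 | 1 | 1
0 | 1 | 0 | 1
0 | 1 | 1 | 1
1 | 0 | 0 | 1
1 | 0 | 1 | 1
1 | 1 | 0 | 1
1 | 1 | 1 | 0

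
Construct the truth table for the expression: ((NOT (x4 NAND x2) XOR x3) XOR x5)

x4 | x2 | x3 | x5 | Output
--------------------------
0 | 0 | 0 | 0 | 0
0 | 0 | 0 | 1 | 1
0 | 0 | 1 | 0 | 1
0 | 0 | 1 | 1 | 0
0 | 1 | 0 | 0 | 0
0 | 1 | 0 | 1 | 1
0 | 1 | 1 | 0 | 1
0 | 1 | 1 | 1 | 0
1 | 0 | 0 | 0 | 0
1 | 0 | 0 | 1 | 1
1 | 0 | 1 | 0 | 1
1 | 0 | 1 | 1 | 0
1 | 1 | 0 | 0 | 1
1 | 1 | 0 | 1 | 0
1 | 1 | 1 | 0 | 0
1 | 1 | 1 | 1 | 1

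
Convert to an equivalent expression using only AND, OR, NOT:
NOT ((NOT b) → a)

(NOT b) AND NOT a
(Negated implication: NOT(A → B) = A AND NOT B)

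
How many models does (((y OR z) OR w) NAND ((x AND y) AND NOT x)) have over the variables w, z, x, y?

Satisfying assignments: (0,0,0,0), (0,0,0,1), (0,0,1,0), (0,0,1,1), (0,1,0,0), (0,1,0,1), (0,1,1,0), (0,1,1,1), (1,0,0,0), (1,0,0,1), (1,0,1,0), (1,0,1,1), (1,1,0,0), (1,1,0,1), (1,1,1,0), (1,1,1,1)
Count: 16 out of 16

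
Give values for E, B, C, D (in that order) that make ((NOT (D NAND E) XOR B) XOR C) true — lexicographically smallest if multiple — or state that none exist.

E=0, B=0, C=1, D=0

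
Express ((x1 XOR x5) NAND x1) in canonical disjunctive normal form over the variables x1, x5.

(NOT x1 AND NOT x5) OR (NOT x1 AND x5) OR (x1 AND x5)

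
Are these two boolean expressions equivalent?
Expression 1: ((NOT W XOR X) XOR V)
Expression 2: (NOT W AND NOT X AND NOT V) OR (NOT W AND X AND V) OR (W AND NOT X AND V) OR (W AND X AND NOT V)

Yes, they are equivalent — the two output columns agree on all 8 assignments:
W | X | V | Expression 1 | Expression 2
---------------------------------------
0 | 0 | 0 | 1 | 1
0 | 0 | 1 | 0 | 0
0 | 1 | 0 | 0 | 0
0 | 1 | 1 | 1 | 1
1 | 0 | 0 | 0 | 0
1 | 0 | 1 | 1 | 1
1 | 1 | 0 | 1 | 1
1 | 1 | 1 | 0 | 0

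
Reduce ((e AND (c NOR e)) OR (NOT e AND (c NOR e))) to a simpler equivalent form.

By distribution ((E AND v) OR (E AND NOT v) = E):
= (c NOR e)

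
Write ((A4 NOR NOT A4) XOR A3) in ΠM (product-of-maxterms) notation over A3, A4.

ΠM(0, 1) = (A3 OR A4) AND (A3 OR NOT A4)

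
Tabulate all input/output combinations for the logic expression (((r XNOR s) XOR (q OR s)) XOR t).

r | t | q | s | Output
----------------------
0 | 0 | 0 | 0 | 1
0 | 0 | 0 | 1 | 1
0 | 0 | 1 | 0 | 0
0 | 0 | 1 | 1 | 1
0 | 1 | 0 | 0 | 0
0 | 1 | 0 | 1 | 0
0 | 1 | 1 | 0 | 1
0 | 1 | 1 | 1 | 0
1 | 0 | 0 | 0 | 0
1 | 0 | 0 | 1 | 0
1 | 0 | 1 | 0 | 1
1 | 0 | 1 | 1 | 0
1 | 1 | 0 | 0 | 1
1 | 1 | 0 | 1 | 1
1 | 1 | 1 | 0 | 0
1 | 1 | 1 | 1 | 1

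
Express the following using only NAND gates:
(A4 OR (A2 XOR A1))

((A4 NAND A4) NAND (((A2 NAND (A2 NAND A1)) NAND (A1 NAND (A2 NAND A1))) NAND ((A2 NAND (A2 NAND A1)) NAND (A1 NAND (A2 NAND A1)))))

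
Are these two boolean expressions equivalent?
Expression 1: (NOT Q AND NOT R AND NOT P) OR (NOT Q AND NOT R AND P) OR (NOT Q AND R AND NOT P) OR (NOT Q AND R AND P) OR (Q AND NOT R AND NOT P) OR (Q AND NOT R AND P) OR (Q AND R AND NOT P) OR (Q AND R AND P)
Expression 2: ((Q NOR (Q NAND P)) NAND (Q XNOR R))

Yes, they are equivalent — the two output columns agree on all 8 assignments:
Q | R | P | Expression 1 | Expression 2
---------------------------------------
0 | 0 | 0 | 1 | 1
0 | 0 | 1 | 1 | 1
0 | 1 | 0 | 1 | 1
0 | 1 | 1 | 1 | 1
1 | 0 | 0 | 1 | 1
1 | 0 | 1 | 1 | 1
1 | 1 | 0 | 1 | 1
1 | 1 | 1 | 1 | 1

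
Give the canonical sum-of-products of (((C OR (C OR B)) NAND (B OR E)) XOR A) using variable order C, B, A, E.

Σm(0, 1, 6, 7, 8, 11, 14, 15) = (NOT C AND NOT B AND NOT A AND NOT E) OR (NOT C AND NOT B AND NOT A AND E) OR (NOT C AND B AND A AND NOT E) OR (NOT C AND B AND A AND E) OR (C AND NOT B AND NOT A AND NOT E) OR (C AND NOT B AND A AND E) OR (C AND B AND A AND NOT E) OR (C AND B AND A AND E)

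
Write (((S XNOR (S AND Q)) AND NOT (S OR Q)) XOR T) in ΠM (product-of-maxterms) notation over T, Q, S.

ΠM(1, 2, 3, 4) = (T OR Q OR NOT S) AND (T OR NOT Q OR S) AND (T OR NOT Q OR NOT S) AND (NOT T OR Q OR S)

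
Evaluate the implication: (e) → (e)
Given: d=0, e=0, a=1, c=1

Antecedent (e) = 0; consequent (e) = 0.
0 → 0 = 1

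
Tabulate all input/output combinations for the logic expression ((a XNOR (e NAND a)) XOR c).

e | c | a | Output
------------------
0 | 0 | 0 | 0
0 | 0 | 1 | 1
0 | 1 | 0 | 1
0 | 1 | 1 | 0
1 | 0 | 0 | 0
1 | 0 | 1 | 0
1 | 1 | 0 | 1
1 | 1 | 1 | 1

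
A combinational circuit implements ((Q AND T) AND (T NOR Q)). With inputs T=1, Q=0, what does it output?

Substituting: ((0 AND 1) AND (1 NOR 0))
= 0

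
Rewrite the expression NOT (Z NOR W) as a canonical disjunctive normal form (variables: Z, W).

(NOT Z AND W) OR (Z AND NOT W) OR (Z AND W)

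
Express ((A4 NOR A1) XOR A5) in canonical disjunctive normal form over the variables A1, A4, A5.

(NOT A1 AND NOT A4 AND NOT A5) OR (NOT A1 AND A4 AND A5) OR (A1 AND NOT A4 AND A5) OR (A1 AND A4 AND A5)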